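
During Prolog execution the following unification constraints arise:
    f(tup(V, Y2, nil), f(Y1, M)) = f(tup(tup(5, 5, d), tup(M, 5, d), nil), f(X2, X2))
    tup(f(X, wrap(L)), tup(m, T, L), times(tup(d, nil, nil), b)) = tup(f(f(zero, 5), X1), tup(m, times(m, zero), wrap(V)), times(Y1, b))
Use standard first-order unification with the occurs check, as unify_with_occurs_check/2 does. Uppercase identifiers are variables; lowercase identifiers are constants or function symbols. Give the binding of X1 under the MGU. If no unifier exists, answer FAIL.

wrap(wrap(tup(5, 5, d)))

Decompose f/2: tup(V, Y2, nil) = tup(tup(5, 5, d), tup(M, 5, d), nil),  f(Y1, M) = f(X2, X2).
Decompose tup/3: V = tup(5, 5, d),  Y2 = tup(M, 5, d),  nil = nil.
Bind V := tup(5, 5, d); substituting into the one remaining equation that mentions V gives: tup(f(X, wrap(L)), tup(m, T, L), times(tup(d, nil, nil), b)) = tup(f(f(zero, 5), X1), tup(m, times(m, zero), wrap(tup(5, 5, d))), times(Y1, b)).
Bind Y2 := tup(M, 5, d); no other remaining equation mentions Y2.
Delete trivial equation nil = nil.
Decompose f/2: Y1 = X2,  M = X2.
Bind Y1 := X2; substituting into the one remaining equation that mentions Y1 gives: tup(f(X, wrap(L)), tup(m, T, L), times(tup(d, nil, nil), b)) = tup(f(f(zero, 5), X1), tup(m, times(m, zero), wrap(tup(5, 5, d))), times(X2, b)).
Bind M := X2; no other remaining equation mentions M. Substituting into the earlier binding gives Y2 := tup(X2, 5, d).
Decompose tup/3: f(X, wrap(L)) = f(f(zero, 5), X1),  tup(m, T, L) = tup(m, times(m, zero), wrap(tup(5, 5, d))),  times(tup(d, nil, nil), b) = times(X2, b).
Decompose f/2: X = f(zero, 5),  wrap(L) = X1.
Bind X := f(zero, 5); no other remaining equation mentions X.
Bind X1 := wrap(L); no other remaining equation mentions X1.
Decompose tup/3: m = m,  T = times(m, zero),  L = wrap(tup(5, 5, d)).
Delete trivial equation m = m.
Bind T := times(m, zero); no other remaining equation mentions T.
Bind L := wrap(tup(5, 5, d)); no other remaining equation mentions L. Substituting into the earlier binding gives X1 := wrap(wrap(tup(5, 5, d))).
Decompose times/2: tup(d, nil, nil) = X2,  b = b.
Bind X2 := tup(d, nil, nil); no other remaining equation mentions X2. Substituting into the earlier bindings gives Y2 := tup(tup(d, nil, nil), 5, d), Y1 := tup(d, nil, nil), M := tup(d, nil, nil).
Delete trivial equation b = b.
MGU = { V = tup(5, 5, d), Y2 = tup(tup(d, nil, nil), 5, d), Y1 = tup(d, nil, nil), M = tup(d, nil, nil), X = f(zero, 5), X1 = wrap(wrap(tup(5, 5, d))), T = times(m, zero), L = wrap(tup(5, 5, d)), X2 = tup(d, nil, nil) }, so X1 = wrap(wrap(tup(5, 5, d))).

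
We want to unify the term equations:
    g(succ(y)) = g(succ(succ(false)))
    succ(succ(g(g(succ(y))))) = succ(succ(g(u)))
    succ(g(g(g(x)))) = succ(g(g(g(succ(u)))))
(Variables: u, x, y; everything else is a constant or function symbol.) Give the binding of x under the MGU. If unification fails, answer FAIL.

Decompose g/1: succ(y) = succ(succ(false)).
Decompose succ/1: y = succ(false).
Bind y := succ(false); substituting into the one remaining equation that mentions y gives: succ(succ(g(g(succ(succ(false)))))) = succ(succ(g(u))).
Decompose succ/1: succ(g(g(succ(succ(false))))) = succ(g(u)).
Decompose succ/1: g(g(succ(succ(false)))) = g(u).
Decompose g/1: g(succ(succ(false))) = u.
Bind u := g(succ(succ(false))); substituting into the remaining equation gives: succ(g(g(g(x)))) = succ(g(g(g(succ(g(succ(succ(false)))))))).
Decompose succ/1: g(g(g(x))) = g(g(g(succ(g(succ(succ(false))))))).
Decompose g/1: g(g(x)) = g(g(succ(g(succ(succ(false)))))).
Decompose g/1: g(x) = g(succ(g(succ(succ(false))))).
Decompose g/1: x = succ(g(succ(succ(false)))).
Bind x := succ(g(succ(succ(false)))).
MGU = { y := succ(false), u := g(succ(succ(false))), x := succ(g(succ(succ(false)))) }, so x := succ(g(succ(succ(false)))).

succ(g(succ(succ(false))))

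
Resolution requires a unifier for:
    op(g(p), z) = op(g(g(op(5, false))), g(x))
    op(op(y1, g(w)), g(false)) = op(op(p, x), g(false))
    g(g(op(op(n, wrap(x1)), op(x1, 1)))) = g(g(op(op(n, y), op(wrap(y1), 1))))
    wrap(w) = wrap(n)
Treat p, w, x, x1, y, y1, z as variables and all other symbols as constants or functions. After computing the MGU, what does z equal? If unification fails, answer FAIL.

g(g(n))

Decompose op/2: g(p) = g(g(op(5, false))),  z = g(x).
Decompose g/1: p = g(op(5, false)).
Bind p := g(op(5, false)); substituting into the one remaining equation that mentions p gives: op(op(y1, g(w)), g(false)) = op(op(g(op(5, false)), x), g(false)).
Bind z := g(x); no other remaining equation mentions z.
Decompose op/2: op(y1, g(w)) = op(g(op(5, false)), x),  g(false) = g(false).
Decompose op/2: y1 = g(op(5, false)),  g(w) = x.
Bind y1 := g(op(5, false)); substituting into the one remaining equation that mentions y1 gives: g(g(op(op(n, wrap(x1)), op(x1, 1)))) = g(g(op(op(n, y), op(wrap(g(op(5, false))), 1)))).
Bind x := g(w); no other remaining equation mentions x. Substituting into the earlier binding gives z := g(g(w)).
Delete trivial equation g(false) = g(false).
Decompose g/1: g(op(op(n, wrap(x1)), op(x1, 1))) = g(op(op(n, y), op(wrap(g(op(5, false))), 1))).
Decompose g/1: op(op(n, wrap(x1)), op(x1, 1)) = op(op(n, y), op(wrap(g(op(5, false))), 1)).
Decompose op/2: op(n, wrap(x1)) = op(n, y),  op(x1, 1) = op(wrap(g(op(5, false))), 1).
Decompose op/2: n = n,  wrap(x1) = y.
Delete trivial equation n = n.
Bind y := wrap(x1); no other remaining equation mentions y.
Decompose op/2: x1 = wrap(g(op(5, false))),  1 = 1.
Bind x1 := wrap(g(op(5, false))); no other remaining equation mentions x1. Substituting into the earlier binding gives y := wrap(wrap(g(op(5, false)))).
Delete trivial equation 1 = 1.
Decompose wrap/1: w = n.
Bind w := n. Substituting into the earlier bindings gives z := g(g(n)), x := g(n).
MGU = { p ↦ g(op(5, false)), z ↦ g(g(n)), y1 ↦ g(op(5, false)), x ↦ g(n), y ↦ wrap(wrap(g(op(5, false)))), x1 ↦ wrap(g(op(5, false))), w ↦ n }, so z ↦ g(g(n)).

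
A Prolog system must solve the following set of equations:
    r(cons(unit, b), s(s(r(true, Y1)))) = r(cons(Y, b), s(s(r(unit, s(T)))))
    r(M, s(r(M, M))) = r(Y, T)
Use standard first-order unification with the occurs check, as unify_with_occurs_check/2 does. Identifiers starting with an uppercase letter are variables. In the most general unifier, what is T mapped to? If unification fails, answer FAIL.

Decompose r/2: cons(unit, b) = cons(Y, b),  s(s(r(true, Y1))) = s(s(r(unit, s(T)))).
Decompose cons/2: unit = Y,  b = b.
Bind Y := unit; substituting into the one remaining equation that mentions Y gives: r(M, s(r(M, M))) = r(unit, T).
Delete trivial equation b = b.
Decompose s/1: s(r(true, Y1)) = s(r(unit, s(T))).
Decompose s/1: r(true, Y1) = r(unit, s(T)).
Decompose r/2: true = unit,  Y1 = s(T).
Clash: constants true and unit differ; no unifier exists.

FAIL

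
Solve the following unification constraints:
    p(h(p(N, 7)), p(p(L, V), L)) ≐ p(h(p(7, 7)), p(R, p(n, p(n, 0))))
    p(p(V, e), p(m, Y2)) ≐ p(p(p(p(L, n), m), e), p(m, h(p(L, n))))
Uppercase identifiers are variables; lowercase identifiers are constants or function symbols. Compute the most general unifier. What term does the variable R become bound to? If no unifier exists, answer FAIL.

p(p(n, p(n, 0)), p(p(p(n, p(n, 0)), n), m))

Decompose p/2: h(p(N, 7)) ≐ h(p(7, 7)),  p(p(L, V), L) ≐ p(R, p(n, p(n, 0))).
Decompose h/1: p(N, 7) ≐ p(7, 7).
Decompose p/2: N ≐ 7,  7 ≐ 7.
Bind N := 7; no other remaining equation mentions N.
Delete trivial equation 7 ≐ 7.
Decompose p/2: p(L, V) ≐ R,  L ≐ p(n, p(n, 0)).
Bind R := p(L, V); no other remaining equation mentions R.
Bind L := p(n, p(n, 0)); substituting into the remaining equation gives: p(p(V, e), p(m, Y2)) ≐ p(p(p(p(p(n, p(n, 0)), n), m), e), p(m, h(p(p(n, p(n, 0)), n)))). Substituting into the earlier binding gives R := p(p(n, p(n, 0)), V).
Decompose p/2: p(V, e) ≐ p(p(p(p(n, p(n, 0)), n), m), e),  p(m, Y2) ≐ p(m, h(p(p(n, p(n, 0)), n))).
Decompose p/2: V ≐ p(p(p(n, p(n, 0)), n), m),  e ≐ e.
Bind V := p(p(p(n, p(n, 0)), n), m); no other remaining equation mentions V. Substituting into the earlier binding gives R := p(p(n, p(n, 0)), p(p(p(n, p(n, 0)), n), m)).
Delete trivial equation e ≐ e.
Decompose p/2: m ≐ m,  Y2 ≐ h(p(p(n, p(n, 0)), n)).
Delete trivial equation m ≐ m.
Bind Y2 := h(p(p(n, p(n, 0)), n)).
MGU = { N := 7, R := p(p(n, p(n, 0)), p(p(p(n, p(n, 0)), n), m)), L := p(n, p(n, 0)), V := p(p(p(n, p(n, 0)), n), m), Y2 := h(p(p(n, p(n, 0)), n)) }, so R := p(p(n, p(n, 0)), p(p(p(n, p(n, 0)), n), m)).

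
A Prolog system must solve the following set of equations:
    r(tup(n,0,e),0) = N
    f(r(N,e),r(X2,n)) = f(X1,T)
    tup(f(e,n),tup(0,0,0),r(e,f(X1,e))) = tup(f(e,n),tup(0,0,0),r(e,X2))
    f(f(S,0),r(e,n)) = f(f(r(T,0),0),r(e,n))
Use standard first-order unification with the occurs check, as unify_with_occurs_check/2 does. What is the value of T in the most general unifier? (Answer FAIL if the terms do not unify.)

Bind N := r(tup(n,0,e),0); substituting into the one remaining equation that mentions N gives: f(r(r(tup(n,0,e),0),e),r(X2,n)) = f(X1,T).
Decompose f/2: r(r(tup(n,0,e),0),e) = X1,  r(X2,n) = T.
Bind X1 := r(r(tup(n,0,e),0),e); substituting into the one remaining equation that mentions X1 gives: tup(f(e,n),tup(0,0,0),r(e,f(r(r(tup(n,0,e),0),e),e))) = tup(f(e,n),tup(0,0,0),r(e,X2)).
Bind T := r(X2,n); substituting into the one remaining equation that mentions T gives: f(f(S,0),r(e,n)) = f(f(r(r(X2,n),0),0),r(e,n)).
Decompose tup/3: f(e,n) = f(e,n),  tup(0,0,0) = tup(0,0,0),  r(e,f(r(r(tup(n,0,e),0),e),e)) = r(e,X2).
Delete trivial equation f(e,n) = f(e,n).
Delete trivial equation tup(0,0,0) = tup(0,0,0).
Decompose r/2: e = e,  f(r(r(tup(n,0,e),0),e),e) = X2.
Delete trivial equation e = e.
Bind X2 := f(r(r(tup(n,0,e),0),e),e); substituting into the remaining equation gives: f(f(S,0),r(e,n)) = f(f(r(r(f(r(r(tup(n,0,e),0),e),e),n),0),0),r(e,n)). Substituting into the earlier binding gives T := r(f(r(r(tup(n,0,e),0),e),e),n).
Decompose f/2: f(S,0) = f(r(r(f(r(r(tup(n,0,e),0),e),e),n),0),0),  r(e,n) = r(e,n).
Decompose f/2: S = r(r(f(r(r(tup(n,0,e),0),e),e),n),0),  0 = 0.
Bind S := r(r(f(r(r(tup(n,0,e),0),e),e),n),0); no other remaining equation mentions S.
Delete trivial equation 0 = 0.
Delete trivial equation r(e,n) = r(e,n).
MGU = { N = r(tup(n,0,e),0), X1 = r(r(tup(n,0,e),0),e), T = r(f(r(r(tup(n,0,e),0),e),e),n), X2 = f(r(r(tup(n,0,e),0),e),e), S = r(r(f(r(r(tup(n,0,e),0),e),e),n),0) }, so T = r(f(r(r(tup(n,0,e),0),e),e),n).

r(f(r(r(tup(n,0,e),0),e),e),n)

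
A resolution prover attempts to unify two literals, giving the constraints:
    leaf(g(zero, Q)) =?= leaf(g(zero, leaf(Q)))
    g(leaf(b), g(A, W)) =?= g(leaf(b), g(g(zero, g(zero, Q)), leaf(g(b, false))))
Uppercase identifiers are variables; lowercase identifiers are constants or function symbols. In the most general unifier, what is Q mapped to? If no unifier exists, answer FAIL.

Decompose leaf/1: g(zero, Q) =?= g(zero, leaf(Q)).
Decompose g/2: zero =?= zero,  Q =?= leaf(Q).
Delete trivial equation zero =?= zero.
Occurs check fails: Q occurs in leaf(Q); the equation Q =?= leaf(Q) has no finite solution.

FAIL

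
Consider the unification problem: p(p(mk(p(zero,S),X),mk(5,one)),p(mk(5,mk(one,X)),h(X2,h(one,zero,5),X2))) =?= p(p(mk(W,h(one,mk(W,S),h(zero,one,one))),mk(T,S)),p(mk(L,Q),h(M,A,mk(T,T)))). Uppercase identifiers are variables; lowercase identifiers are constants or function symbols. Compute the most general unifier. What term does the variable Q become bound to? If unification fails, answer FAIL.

mk(one,h(one,mk(p(zero,one),one),h(zero,one,one)))

Decompose p/2: p(mk(p(zero,S),X),mk(5,one)) =?= p(mk(W,h(one,mk(W,S),h(zero,one,one))),mk(T,S)),  p(mk(5,mk(one,X)),h(X2,h(one,zero,5),X2)) =?= p(mk(L,Q),h(M,A,mk(T,T))).
Decompose p/2: mk(p(zero,S),X) =?= mk(W,h(one,mk(W,S),h(zero,one,one))),  mk(5,one) =?= mk(T,S).
Decompose mk/2: p(zero,S) =?= W,  X =?= h(one,mk(W,S),h(zero,one,one)).
Bind W := p(zero,S); substituting into the one remaining equation that mentions W gives: X =?= h(one,mk(p(zero,S),S),h(zero,one,one)).
Bind X := h(one,mk(p(zero,S),S),h(zero,one,one)); substituting into the one remaining equation that mentions X gives: p(mk(5,mk(one,h(one,mk(p(zero,S),S),h(zero,one,one)))),h(X2,h(one,zero,5),X2)) =?= p(mk(L,Q),h(M,A,mk(T,T))).
Decompose mk/2: 5 =?= T,  one =?= S.
Bind T := 5; substituting into the one remaining equation that mentions T gives: p(mk(5,mk(one,h(one,mk(p(zero,S),S),h(zero,one,one)))),h(X2,h(one,zero,5),X2)) =?= p(mk(L,Q),h(M,A,mk(5,5))).
Bind S := one; substituting into the remaining equation gives: p(mk(5,mk(one,h(one,mk(p(zero,one),one),h(zero,one,one)))),h(X2,h(one,zero,5),X2)) =?= p(mk(L,Q),h(M,A,mk(5,5))). Substituting into the earlier bindings gives W := p(zero,one), X := h(one,mk(p(zero,one),one),h(zero,one,one)).
Decompose p/2: mk(5,mk(one,h(one,mk(p(zero,one),one),h(zero,one,one)))) =?= mk(L,Q),  h(X2,h(one,zero,5),X2) =?= h(M,A,mk(5,5)).
Decompose mk/2: 5 =?= L,  mk(one,h(one,mk(p(zero,one),one),h(zero,one,one))) =?= Q.
Bind L := 5; no other remaining equation mentions L.
Bind Q := mk(one,h(one,mk(p(zero,one),one),h(zero,one,one))); no other remaining equation mentions Q.
Decompose h/3: X2 =?= M,  h(one,zero,5) =?= A,  X2 =?= mk(5,5).
Bind X2 := M; substituting into the one remaining equation that mentions X2 gives: M =?= mk(5,5).
Bind A := h(one,zero,5); no other remaining equation mentions A.
Bind M := mk(5,5). Substituting into the earlier binding gives X2 := mk(5,5).
MGU = { W := p(zero,one), X := h(one,mk(p(zero,one),one),h(zero,one,one)), T := 5, S := one, L := 5, Q := mk(one,h(one,mk(p(zero,one),one),h(zero,one,one))), X2 := mk(5,5), A := h(one,zero,5), M := mk(5,5) }, so Q := mk(one,h(one,mk(p(zero,one),one),h(zero,one,one))).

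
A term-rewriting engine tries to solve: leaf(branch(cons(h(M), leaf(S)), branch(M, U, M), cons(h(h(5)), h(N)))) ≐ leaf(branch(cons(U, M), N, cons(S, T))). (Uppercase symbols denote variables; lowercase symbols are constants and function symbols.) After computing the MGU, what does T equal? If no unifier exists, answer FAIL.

Decompose leaf/1: branch(cons(h(M), leaf(S)), branch(M, U, M), cons(h(h(5)), h(N))) ≐ branch(cons(U, M), N, cons(S, T)).
Decompose branch/3: cons(h(M), leaf(S)) ≐ cons(U, M),  branch(M, U, M) ≐ N,  cons(h(h(5)), h(N)) ≐ cons(S, T).
Decompose cons/2: h(M) ≐ U,  leaf(S) ≐ M.
Bind U := h(M); substituting into the one remaining equation that mentions U gives: branch(M, h(M), M) ≐ N.
Bind M := leaf(S); substituting into the one remaining equation that mentions M gives: branch(leaf(S), h(leaf(S)), leaf(S)) ≐ N. Substituting into the earlier binding gives U := h(leaf(S)).
Bind N := branch(leaf(S), h(leaf(S)), leaf(S)); substituting into the remaining equation gives: cons(h(h(5)), h(branch(leaf(S), h(leaf(S)), leaf(S)))) ≐ cons(S, T).
Decompose cons/2: h(h(5)) ≐ S,  h(branch(leaf(S), h(leaf(S)), leaf(S))) ≐ T.
Bind S := h(h(5)); substituting into the remaining equation gives: h(branch(leaf(h(h(5))), h(leaf(h(h(5)))), leaf(h(h(5))))) ≐ T. Substituting into the earlier bindings gives U := h(leaf(h(h(5)))), M := leaf(h(h(5))), N := branch(leaf(h(h(5))), h(leaf(h(h(5)))), leaf(h(h(5)))).
Bind T := h(branch(leaf(h(h(5))), h(leaf(h(h(5)))), leaf(h(h(5))))).
MGU = { U -> h(leaf(h(h(5)))), M -> leaf(h(h(5))), N -> branch(leaf(h(h(5))), h(leaf(h(h(5)))), leaf(h(h(5)))), S -> h(h(5)), T -> h(branch(leaf(h(h(5))), h(leaf(h(h(5)))), leaf(h(h(5))))) }, so T -> h(branch(leaf(h(h(5))), h(leaf(h(h(5)))), leaf(h(h(5))))).

h(branch(leaf(h(h(5))), h(leaf(h(h(5)))), leaf(h(h(5)))))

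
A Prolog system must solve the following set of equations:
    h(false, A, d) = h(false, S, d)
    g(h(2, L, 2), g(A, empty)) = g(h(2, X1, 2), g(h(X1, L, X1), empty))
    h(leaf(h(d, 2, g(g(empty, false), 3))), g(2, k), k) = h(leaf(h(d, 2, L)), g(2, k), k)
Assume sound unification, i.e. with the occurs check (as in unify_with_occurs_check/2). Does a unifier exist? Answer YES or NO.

Decompose h/3: false = false,  A = S,  d = d.
Delete trivial equation false = false.
Bind A := S; substituting into the one remaining equation that mentions A gives: g(h(2, L, 2), g(S, empty)) = g(h(2, X1, 2), g(h(X1, L, X1), empty)).
Delete trivial equation d = d.
Decompose g/2: h(2, L, 2) = h(2, X1, 2),  g(S, empty) = g(h(X1, L, X1), empty).
Decompose h/3: 2 = 2,  L = X1,  2 = 2.
Delete trivial equation 2 = 2.
Bind L := X1; substituting into the 2 remaining equations that mention L gives: g(S, empty) = g(h(X1, X1, X1), empty),  h(leaf(h(d, 2, g(g(empty, false), 3))), g(2, k), k) = h(leaf(h(d, 2, X1)), g(2, k), k).
Delete trivial equation 2 = 2.
Decompose g/2: S = h(X1, X1, X1),  empty = empty.
Bind S := h(X1, X1, X1); no other remaining equation mentions S. Substituting into the earlier binding gives A := h(X1, X1, X1).
Delete trivial equation empty = empty.
Decompose h/3: leaf(h(d, 2, g(g(empty, false), 3))) = leaf(h(d, 2, X1)),  g(2, k) = g(2, k),  k = k.
Decompose leaf/1: h(d, 2, g(g(empty, false), 3)) = h(d, 2, X1).
Decompose h/3: d = d,  2 = 2,  g(g(empty, false), 3) = X1.
Delete trivial equation d = d.
Delete trivial equation 2 = 2.
Bind X1 := g(g(empty, false), 3); no other remaining equation mentions X1. Substituting into the earlier bindings gives A := h(g(g(empty, false), 3), g(g(empty, false), 3), g(g(empty, false), 3)), L := g(g(empty, false), 3), S := h(g(g(empty, false), 3), g(g(empty, false), 3), g(g(empty, false), 3)).
Delete trivial equation g(2, k) = g(2, k).
Delete trivial equation k = k.
No equations remain and no clash or occurs-check failure arose, so a unifier exists.

YES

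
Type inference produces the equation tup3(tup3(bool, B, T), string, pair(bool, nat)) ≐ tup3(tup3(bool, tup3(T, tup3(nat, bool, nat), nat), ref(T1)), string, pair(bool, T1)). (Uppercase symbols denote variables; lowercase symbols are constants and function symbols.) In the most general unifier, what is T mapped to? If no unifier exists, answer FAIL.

ref(nat)

Decompose tup3/3: tup3(bool, B, T) ≐ tup3(bool, tup3(T, tup3(nat, bool, nat), nat), ref(T1)),  string ≐ string,  pair(bool, nat) ≐ pair(bool, T1).
Decompose tup3/3: bool ≐ bool,  B ≐ tup3(T, tup3(nat, bool, nat), nat),  T ≐ ref(T1).
Delete trivial equation bool ≐ bool.
Bind B := tup3(T, tup3(nat, bool, nat), nat); no other remaining equation mentions B.
Bind T := ref(T1); no other remaining equation mentions T. Substituting into the earlier binding gives B := tup3(ref(T1), tup3(nat, bool, nat), nat).
Delete trivial equation string ≐ string.
Decompose pair/2: bool ≐ bool,  nat ≐ T1.
Delete trivial equation bool ≐ bool.
Bind T1 := nat. Substituting into the earlier bindings gives B := tup3(ref(nat), tup3(nat, bool, nat), nat), T := ref(nat).
MGU = { B -> tup3(ref(nat), tup3(nat, bool, nat), nat), T -> ref(nat), T1 -> nat }, so T -> ref(nat).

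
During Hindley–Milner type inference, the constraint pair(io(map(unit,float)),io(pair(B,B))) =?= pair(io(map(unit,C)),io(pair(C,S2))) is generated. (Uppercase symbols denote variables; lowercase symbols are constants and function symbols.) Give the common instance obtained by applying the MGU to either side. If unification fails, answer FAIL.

Decompose pair/2: io(map(unit,float)) =?= io(map(unit,C)),  io(pair(B,B)) =?= io(pair(C,S2)).
Decompose io/1: map(unit,float) =?= map(unit,C).
Decompose map/2: unit =?= unit,  float =?= C.
Delete trivial equation unit =?= unit.
Bind C := float; substituting into the remaining equation gives: io(pair(B,B)) =?= io(pair(float,S2)).
Decompose io/1: pair(B,B) =?= pair(float,S2).
Decompose pair/2: B =?= float,  B =?= S2.
Bind B := float; substituting into the remaining equation gives: float =?= S2.
Bind S2 := float.
Applying the MGU to either side gives pair(io(map(unit,float)),io(pair(float,float))).

pair(io(map(unit,float)),io(pair(float,float)))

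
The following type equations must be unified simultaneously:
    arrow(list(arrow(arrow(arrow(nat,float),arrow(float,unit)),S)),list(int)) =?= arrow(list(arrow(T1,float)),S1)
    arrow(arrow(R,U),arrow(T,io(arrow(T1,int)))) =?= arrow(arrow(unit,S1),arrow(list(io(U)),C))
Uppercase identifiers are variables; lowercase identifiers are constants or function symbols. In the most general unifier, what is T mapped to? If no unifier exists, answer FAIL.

list(io(list(int)))

Decompose arrow/2: list(arrow(arrow(arrow(nat,float),arrow(float,unit)),S)) =?= list(arrow(T1,float)),  list(int) =?= S1.
Decompose list/1: arrow(arrow(arrow(nat,float),arrow(float,unit)),S) =?= arrow(T1,float).
Decompose arrow/2: arrow(arrow(nat,float),arrow(float,unit)) =?= T1,  S =?= float.
Bind T1 := arrow(arrow(nat,float),arrow(float,unit)); substituting into the one remaining equation that mentions T1 gives: arrow(arrow(R,U),arrow(T,io(arrow(arrow(arrow(nat,float),arrow(float,unit)),int)))) =?= arrow(arrow(unit,S1),arrow(list(io(U)),C)).
Bind S := float; no other remaining equation mentions S.
Bind S1 := list(int); substituting into the remaining equation gives: arrow(arrow(R,U),arrow(T,io(arrow(arrow(arrow(nat,float),arrow(float,unit)),int)))) =?= arrow(arrow(unit,list(int)),arrow(list(io(U)),C)).
Decompose arrow/2: arrow(R,U) =?= arrow(unit,list(int)),  arrow(T,io(arrow(arrow(arrow(nat,float),arrow(float,unit)),int))) =?= arrow(list(io(U)),C).
Decompose arrow/2: R =?= unit,  U =?= list(int).
Bind R := unit; no other remaining equation mentions R.
Bind U := list(int); substituting into the remaining equation gives: arrow(T,io(arrow(arrow(arrow(nat,float),arrow(float,unit)),int))) =?= arrow(list(io(list(int))),C).
Decompose arrow/2: T =?= list(io(list(int))),  io(arrow(arrow(arrow(nat,float),arrow(float,unit)),int)) =?= C.
Bind T := list(io(list(int))); no other remaining equation mentions T.
Bind C := io(arrow(arrow(arrow(nat,float),arrow(float,unit)),int)).
MGU = { T1 := arrow(arrow(nat,float),arrow(float,unit)), S := float, S1 := list(int), R := unit, U := list(int), T := list(io(list(int))), C := io(arrow(arrow(arrow(nat,float),arrow(float,unit)),int)) }, so T := list(io(list(int))).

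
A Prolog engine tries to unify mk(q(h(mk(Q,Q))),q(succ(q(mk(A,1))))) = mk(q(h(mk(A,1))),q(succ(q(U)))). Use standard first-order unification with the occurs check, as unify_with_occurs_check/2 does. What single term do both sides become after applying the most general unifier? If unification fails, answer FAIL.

mk(q(h(mk(1,1))),q(succ(q(mk(1,1)))))

Decompose mk/2: q(h(mk(Q,Q))) = q(h(mk(A,1))),  q(succ(q(mk(A,1)))) = q(succ(q(U))).
Decompose q/1: h(mk(Q,Q)) = h(mk(A,1)).
Decompose h/1: mk(Q,Q) = mk(A,1).
Decompose mk/2: Q = A,  Q = 1.
Bind Q := A; substituting into the one remaining equation that mentions Q gives: A = 1.
Bind A := 1; substituting into the remaining equation gives: q(succ(q(mk(1,1)))) = q(succ(q(U))). Substituting into the earlier binding gives Q := 1.
Decompose q/1: succ(q(mk(1,1))) = succ(q(U)).
Decompose succ/1: q(mk(1,1)) = q(U).
Decompose q/1: mk(1,1) = U.
Bind U := mk(1,1).
Applying the MGU to either side gives mk(q(h(mk(1,1))),q(succ(q(mk(1,1))))).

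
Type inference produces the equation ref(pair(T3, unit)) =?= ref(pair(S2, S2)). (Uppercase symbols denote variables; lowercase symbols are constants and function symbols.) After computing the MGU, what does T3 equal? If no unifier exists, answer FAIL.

Decompose ref/1: pair(T3, unit) =?= pair(S2, S2).
Decompose pair/2: T3 =?= S2,  unit =?= S2.
Bind T3 := S2; no other remaining equation mentions T3.
Bind S2 := unit. Substituting into the earlier binding gives T3 := unit.
MGU = { T3 ↦ unit, S2 ↦ unit }, so T3 ↦ unit.

unit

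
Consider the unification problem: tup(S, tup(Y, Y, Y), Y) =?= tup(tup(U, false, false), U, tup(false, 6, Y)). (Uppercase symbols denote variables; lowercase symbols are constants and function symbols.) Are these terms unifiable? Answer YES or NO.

Decompose tup/3: S =?= tup(U, false, false),  tup(Y, Y, Y) =?= U,  Y =?= tup(false, 6, Y).
Bind S := tup(U, false, false); no other remaining equation mentions S.
Bind U := tup(Y, Y, Y); no other remaining equation mentions U. Substituting into the earlier binding gives S := tup(tup(Y, Y, Y), false, false).
Occurs check fails: Y occurs in tup(false, 6, Y); the equation Y =?= tup(false, 6, Y) has no finite solution.

NO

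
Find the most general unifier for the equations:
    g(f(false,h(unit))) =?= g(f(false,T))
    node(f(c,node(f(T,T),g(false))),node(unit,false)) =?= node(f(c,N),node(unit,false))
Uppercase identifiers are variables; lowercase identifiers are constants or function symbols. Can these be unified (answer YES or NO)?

YES

Decompose g/1: f(false,h(unit)) =?= f(false,T).
Decompose f/2: false =?= false,  h(unit) =?= T.
Delete trivial equation false =?= false.
Bind T := h(unit); substituting into the remaining equation gives: node(f(c,node(f(h(unit),h(unit)),g(false))),node(unit,false)) =?= node(f(c,N),node(unit,false)).
Decompose node/2: f(c,node(f(h(unit),h(unit)),g(false))) =?= f(c,N),  node(unit,false) =?= node(unit,false).
Decompose f/2: c =?= c,  node(f(h(unit),h(unit)),g(false)) =?= N.
Delete trivial equation c =?= c.
Bind N := node(f(h(unit),h(unit)),g(false)); no other remaining equation mentions N.
Delete trivial equation node(unit,false) =?= node(unit,false).
No equations remain and no clash or occurs-check failure arose, so a unifier exists.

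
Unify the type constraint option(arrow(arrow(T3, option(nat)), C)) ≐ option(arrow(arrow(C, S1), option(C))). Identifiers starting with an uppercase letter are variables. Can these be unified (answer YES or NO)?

NO

Decompose option/1: arrow(arrow(T3, option(nat)), C) ≐ arrow(arrow(C, S1), option(C)).
Decompose arrow/2: arrow(T3, option(nat)) ≐ arrow(C, S1),  C ≐ option(C).
Decompose arrow/2: T3 ≐ C,  option(nat) ≐ S1.
Bind T3 := C; no other remaining equation mentions T3.
Bind S1 := option(nat); no other remaining equation mentions S1.
Occurs check fails: C occurs in option(C); the equation C ≐ option(C) has no finite solution.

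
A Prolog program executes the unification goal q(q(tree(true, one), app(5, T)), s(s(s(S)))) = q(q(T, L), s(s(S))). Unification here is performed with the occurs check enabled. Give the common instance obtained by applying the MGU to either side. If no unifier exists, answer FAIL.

Decompose q/2: q(tree(true, one), app(5, T)) = q(T, L),  s(s(s(S))) = s(s(S)).
Decompose q/2: tree(true, one) = T,  app(5, T) = L.
Bind T := tree(true, one); substituting into the one remaining equation that mentions T gives: app(5, tree(true, one)) = L.
Bind L := app(5, tree(true, one)); no other remaining equation mentions L.
Decompose s/1: s(s(S)) = s(S).
Decompose s/1: s(S) = S.
Occurs check fails: S occurs in s(S); the equation S = s(S) has no finite solution.

FAIL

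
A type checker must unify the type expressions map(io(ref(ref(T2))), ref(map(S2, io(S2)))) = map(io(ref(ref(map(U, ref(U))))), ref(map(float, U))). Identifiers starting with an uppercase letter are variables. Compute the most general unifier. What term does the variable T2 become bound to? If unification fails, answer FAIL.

map(io(float), ref(io(float)))

Decompose map/2: io(ref(ref(T2))) = io(ref(ref(map(U, ref(U))))),  ref(map(S2, io(S2))) = ref(map(float, U)).
Decompose io/1: ref(ref(T2)) = ref(ref(map(U, ref(U)))).
Decompose ref/1: ref(T2) = ref(map(U, ref(U))).
Decompose ref/1: T2 = map(U, ref(U)).
Bind T2 := map(U, ref(U)); no other remaining equation mentions T2.
Decompose ref/1: map(S2, io(S2)) = map(float, U).
Decompose map/2: S2 = float,  io(S2) = U.
Bind S2 := float; substituting into the remaining equation gives: io(float) = U.
Bind U := io(float). Substituting into the earlier binding gives T2 := map(io(float), ref(io(float))).
MGU = { T2 ↦ map(io(float), ref(io(float))), S2 ↦ float, U ↦ io(float) }, so T2 ↦ map(io(float), ref(io(float))).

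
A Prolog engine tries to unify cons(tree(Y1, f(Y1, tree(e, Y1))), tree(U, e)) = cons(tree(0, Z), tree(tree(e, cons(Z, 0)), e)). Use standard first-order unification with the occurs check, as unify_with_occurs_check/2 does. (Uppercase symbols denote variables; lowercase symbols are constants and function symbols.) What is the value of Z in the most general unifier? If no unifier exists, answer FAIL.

Decompose cons/2: tree(Y1, f(Y1, tree(e, Y1))) = tree(0, Z),  tree(U, e) = tree(tree(e, cons(Z, 0)), e).
Decompose tree/2: Y1 = 0,  f(Y1, tree(e, Y1)) = Z.
Bind Y1 := 0; substituting into the one remaining equation that mentions Y1 gives: f(0, tree(e, 0)) = Z.
Bind Z := f(0, tree(e, 0)); substituting into the remaining equation gives: tree(U, e) = tree(tree(e, cons(f(0, tree(e, 0)), 0)), e).
Decompose tree/2: U = tree(e, cons(f(0, tree(e, 0)), 0)),  e = e.
Bind U := tree(e, cons(f(0, tree(e, 0)), 0)); no other remaining equation mentions U.
Delete trivial equation e = e.
MGU = { Y1 ↦ 0, Z ↦ f(0, tree(e, 0)), U ↦ tree(e, cons(f(0, tree(e, 0)), 0)) }, so Z ↦ f(0, tree(e, 0)).

f(0, tree(e, 0))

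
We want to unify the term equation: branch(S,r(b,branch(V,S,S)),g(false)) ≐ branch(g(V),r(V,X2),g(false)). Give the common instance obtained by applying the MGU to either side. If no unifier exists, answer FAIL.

Decompose branch/3: S ≐ g(V),  r(b,branch(V,S,S)) ≐ r(V,X2),  g(false) ≐ g(false).
Bind S := g(V); substituting into the one remaining equation that mentions S gives: r(b,branch(V,g(V),g(V))) ≐ r(V,X2).
Decompose r/2: b ≐ V,  branch(V,g(V),g(V)) ≐ X2.
Bind V := b; substituting into the one remaining equation that mentions V gives: branch(b,g(b),g(b)) ≐ X2. Substituting into the earlier binding gives S := g(b).
Bind X2 := branch(b,g(b),g(b)); no other remaining equation mentions X2.
Delete trivial equation g(false) ≐ g(false).
Applying the MGU to either side gives branch(g(b),r(b,branch(b,g(b),g(b))),g(false)).

branch(g(b),r(b,branch(b,g(b),g(b))),g(false))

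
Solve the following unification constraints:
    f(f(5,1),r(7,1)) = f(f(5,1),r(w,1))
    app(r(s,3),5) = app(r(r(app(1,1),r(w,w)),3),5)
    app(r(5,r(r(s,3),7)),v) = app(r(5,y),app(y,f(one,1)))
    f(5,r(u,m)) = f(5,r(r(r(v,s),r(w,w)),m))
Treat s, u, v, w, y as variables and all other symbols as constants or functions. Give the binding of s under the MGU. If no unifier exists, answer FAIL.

r(app(1,1),r(7,7))

Decompose f/2: f(5,1) = f(5,1),  r(7,1) = r(w,1).
Delete trivial equation f(5,1) = f(5,1).
Decompose r/2: 7 = w,  1 = 1.
Bind w := 7; substituting into the 2 remaining equations that mention w gives: app(r(s,3),5) = app(r(r(app(1,1),r(7,7)),3),5),  f(5,r(u,m)) = f(5,r(r(r(v,s),r(7,7)),m)).
Delete trivial equation 1 = 1.
Decompose app/2: r(s,3) = r(r(app(1,1),r(7,7)),3),  5 = 5.
Decompose r/2: s = r(app(1,1),r(7,7)),  3 = 3.
Bind s := r(app(1,1),r(7,7)); substituting into the 2 remaining equations that mention s gives: app(r(5,r(r(r(app(1,1),r(7,7)),3),7)),v) = app(r(5,y),app(y,f(one,1))),  f(5,r(u,m)) = f(5,r(r(r(v,r(app(1,1),r(7,7))),r(7,7)),m)).
Delete trivial equation 3 = 3.
Delete trivial equation 5 = 5.
Decompose app/2: r(5,r(r(r(app(1,1),r(7,7)),3),7)) = r(5,y),  v = app(y,f(one,1)).
Decompose r/2: 5 = 5,  r(r(r(app(1,1),r(7,7)),3),7) = y.
Delete trivial equation 5 = 5.
Bind y := r(r(r(app(1,1),r(7,7)),3),7); substituting into the one remaining equation that mentions y gives: v = app(r(r(r(app(1,1),r(7,7)),3),7),f(one,1)).
Bind v := app(r(r(r(app(1,1),r(7,7)),3),7),f(one,1)); substituting into the remaining equation gives: f(5,r(u,m)) = f(5,r(r(r(app(r(r(r(app(1,1),r(7,7)),3),7),f(one,1)),r(app(1,1),r(7,7))),r(7,7)),m)).
Decompose f/2: 5 = 5,  r(u,m) = r(r(r(app(r(r(r(app(1,1),r(7,7)),3),7),f(one,1)),r(app(1,1),r(7,7))),r(7,7)),m).
Delete trivial equation 5 = 5.
Decompose r/2: u = r(r(app(r(r(r(app(1,1),r(7,7)),3),7),f(one,1)),r(app(1,1),r(7,7))),r(7,7)),  m = m.
Bind u := r(r(app(r(r(r(app(1,1),r(7,7)),3),7),f(one,1)),r(app(1,1),r(7,7))),r(7,7)); no other remaining equation mentions u.
Delete trivial equation m = m.
MGU = { w := 7, s := r(app(1,1),r(7,7)), y := r(r(r(app(1,1),r(7,7)),3),7), v := app(r(r(r(app(1,1),r(7,7)),3),7),f(one,1)), u := r(r(app(r(r(r(app(1,1),r(7,7)),3),7),f(one,1)),r(app(1,1),r(7,7))),r(7,7)) }, so s := r(app(1,1),r(7,7)).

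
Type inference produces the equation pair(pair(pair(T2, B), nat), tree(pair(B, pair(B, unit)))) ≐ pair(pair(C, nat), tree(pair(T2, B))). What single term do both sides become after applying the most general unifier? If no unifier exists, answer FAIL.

FAIL

Decompose pair/2: pair(pair(T2, B), nat) ≐ pair(C, nat),  tree(pair(B, pair(B, unit))) ≐ tree(pair(T2, B)).
Decompose pair/2: pair(T2, B) ≐ C,  nat ≐ nat.
Bind C := pair(T2, B); no other remaining equation mentions C.
Delete trivial equation nat ≐ nat.
Decompose tree/1: pair(B, pair(B, unit)) ≐ pair(T2, B).
Decompose pair/2: B ≐ T2,  pair(B, unit) ≐ B.
Bind B := T2; substituting into the remaining equation gives: pair(T2, unit) ≐ T2. Substituting into the earlier binding gives C := pair(T2, T2).
Occurs check fails: T2 occurs in pair(T2, unit); the equation T2 ≐ pair(T2, unit) has no finite solution.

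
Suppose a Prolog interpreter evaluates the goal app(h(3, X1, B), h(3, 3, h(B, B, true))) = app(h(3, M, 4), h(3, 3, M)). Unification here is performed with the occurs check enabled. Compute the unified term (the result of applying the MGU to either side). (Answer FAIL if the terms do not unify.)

app(h(3, h(4, 4, true), 4), h(3, 3, h(4, 4, true)))

Decompose app/2: h(3, X1, B) = h(3, M, 4),  h(3, 3, h(B, B, true)) = h(3, 3, M).
Decompose h/3: 3 = 3,  X1 = M,  B = 4.
Delete trivial equation 3 = 3.
Bind X1 := M; no other remaining equation mentions X1.
Bind B := 4; substituting into the remaining equation gives: h(3, 3, h(4, 4, true)) = h(3, 3, M).
Decompose h/3: 3 = 3,  3 = 3,  h(4, 4, true) = M.
Delete trivial equation 3 = 3.
Delete trivial equation 3 = 3.
Bind M := h(4, 4, true). Substituting into the earlier binding gives X1 := h(4, 4, true).
Applying the MGU to either side gives app(h(3, h(4, 4, true), 4), h(3, 3, h(4, 4, true))).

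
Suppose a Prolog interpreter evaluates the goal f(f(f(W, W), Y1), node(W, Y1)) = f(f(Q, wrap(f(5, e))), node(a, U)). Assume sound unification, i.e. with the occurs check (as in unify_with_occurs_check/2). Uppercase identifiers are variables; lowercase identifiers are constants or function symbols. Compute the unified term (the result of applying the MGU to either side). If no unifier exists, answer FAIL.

Decompose f/2: f(f(W, W), Y1) = f(Q, wrap(f(5, e))),  node(W, Y1) = node(a, U).
Decompose f/2: f(W, W) = Q,  Y1 = wrap(f(5, e)).
Bind Q := f(W, W); no other remaining equation mentions Q.
Bind Y1 := wrap(f(5, e)); substituting into the remaining equation gives: node(W, wrap(f(5, e))) = node(a, U).
Decompose node/2: W = a,  wrap(f(5, e)) = U.
Bind W := a; no other remaining equation mentions W. Substituting into the earlier binding gives Q := f(a, a).
Bind U := wrap(f(5, e)).
Applying the MGU to either side gives f(f(f(a, a), wrap(f(5, e))), node(a, wrap(f(5, e)))).

f(f(f(a, a), wrap(f(5, e))), node(a, wrap(f(5, e))))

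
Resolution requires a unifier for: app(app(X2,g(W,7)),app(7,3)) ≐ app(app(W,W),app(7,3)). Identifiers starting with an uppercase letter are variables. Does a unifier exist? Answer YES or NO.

Decompose app/2: app(X2,g(W,7)) ≐ app(W,W),  app(7,3) ≐ app(7,3).
Decompose app/2: X2 ≐ W,  g(W,7) ≐ W.
Bind X2 := W; no other remaining equation mentions X2.
Occurs check fails: W occurs in g(W,7); the equation W ≐ g(W,7) has no finite solution.

NO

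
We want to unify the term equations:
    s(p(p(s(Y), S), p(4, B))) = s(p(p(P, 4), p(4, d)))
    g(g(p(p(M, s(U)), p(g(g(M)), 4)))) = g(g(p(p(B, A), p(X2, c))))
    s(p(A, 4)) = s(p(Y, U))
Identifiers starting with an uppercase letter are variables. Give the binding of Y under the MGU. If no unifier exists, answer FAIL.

Decompose s/1: p(p(s(Y), S), p(4, B)) = p(p(P, 4), p(4, d)).
Decompose p/2: p(s(Y), S) = p(P, 4),  p(4, B) = p(4, d).
Decompose p/2: s(Y) = P,  S = 4.
Bind P := s(Y); no other remaining equation mentions P.
Bind S := 4; no other remaining equation mentions S.
Decompose p/2: 4 = 4,  B = d.
Delete trivial equation 4 = 4.
Bind B := d; substituting into the one remaining equation that mentions B gives: g(g(p(p(M, s(U)), p(g(g(M)), 4)))) = g(g(p(p(d, A), p(X2, c)))).
Decompose g/1: g(p(p(M, s(U)), p(g(g(M)), 4))) = g(p(p(d, A), p(X2, c))).
Decompose g/1: p(p(M, s(U)), p(g(g(M)), 4)) = p(p(d, A), p(X2, c)).
Decompose p/2: p(M, s(U)) = p(d, A),  p(g(g(M)), 4) = p(X2, c).
Decompose p/2: M = d,  s(U) = A.
Bind M := d; substituting into the one remaining equation that mentions M gives: p(g(g(d)), 4) = p(X2, c).
Bind A := s(U); substituting into the one remaining equation that mentions A gives: s(p(s(U), 4)) = s(p(Y, U)).
Decompose p/2: g(g(d)) = X2,  4 = c.
Bind X2 := g(g(d)); no other remaining equation mentions X2.
Clash: constants 4 and c differ; no unifier exists.

FAIL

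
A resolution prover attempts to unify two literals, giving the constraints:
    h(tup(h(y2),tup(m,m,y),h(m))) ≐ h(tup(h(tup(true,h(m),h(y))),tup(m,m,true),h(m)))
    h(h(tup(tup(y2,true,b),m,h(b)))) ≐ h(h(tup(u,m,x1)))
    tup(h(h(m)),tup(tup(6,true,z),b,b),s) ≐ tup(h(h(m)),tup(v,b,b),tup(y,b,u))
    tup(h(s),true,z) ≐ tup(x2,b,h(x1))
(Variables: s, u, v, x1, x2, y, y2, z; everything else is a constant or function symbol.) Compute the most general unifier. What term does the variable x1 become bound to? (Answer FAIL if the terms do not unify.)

Decompose h/1: tup(h(y2),tup(m,m,y),h(m)) ≐ tup(h(tup(true,h(m),h(y))),tup(m,m,true),h(m)).
Decompose tup/3: h(y2) ≐ h(tup(true,h(m),h(y))),  tup(m,m,y) ≐ tup(m,m,true),  h(m) ≐ h(m).
Decompose h/1: y2 ≐ tup(true,h(m),h(y)).
Bind y2 := tup(true,h(m),h(y)); substituting into the one remaining equation that mentions y2 gives: h(h(tup(tup(tup(true,h(m),h(y)),true,b),m,h(b)))) ≐ h(h(tup(u,m,x1))).
Decompose tup/3: m ≐ m,  m ≐ m,  y ≐ true.
Delete trivial equation m ≐ m.
Delete trivial equation m ≐ m.
Bind y := true; substituting into the 2 remaining equations that mention y gives: h(h(tup(tup(tup(true,h(m),h(true)),true,b),m,h(b)))) ≐ h(h(tup(u,m,x1))),  tup(h(h(m)),tup(tup(6,true,z),b,b),s) ≐ tup(h(h(m)),tup(v,b,b),tup(true,b,u)). Substituting into the earlier binding gives y2 := tup(true,h(m),h(true)).
Delete trivial equation h(m) ≐ h(m).
Decompose h/1: h(tup(tup(tup(true,h(m),h(true)),true,b),m,h(b))) ≐ h(tup(u,m,x1)).
Decompose h/1: tup(tup(tup(true,h(m),h(true)),true,b),m,h(b)) ≐ tup(u,m,x1).
Decompose tup/3: tup(tup(true,h(m),h(true)),true,b) ≐ u,  m ≐ m,  h(b) ≐ x1.
Bind u := tup(tup(true,h(m),h(true)),true,b); substituting into the one remaining equation that mentions u gives: tup(h(h(m)),tup(tup(6,true,z),b,b),s) ≐ tup(h(h(m)),tup(v,b,b),tup(true,b,tup(tup(true,h(m),h(true)),true,b))).
Delete trivial equation m ≐ m.
Bind x1 := h(b); substituting into the one remaining equation that mentions x1 gives: tup(h(s),true,z) ≐ tup(x2,b,h(h(b))).
Decompose tup/3: h(h(m)) ≐ h(h(m)),  tup(tup(6,true,z),b,b) ≐ tup(v,b,b),  s ≐ tup(true,b,tup(tup(true,h(m),h(true)),true,b)).
Delete trivial equation h(h(m)) ≐ h(h(m)).
Decompose tup/3: tup(6,true,z) ≐ v,  b ≐ b,  b ≐ b.
Bind v := tup(6,true,z); no other remaining equation mentions v.
Delete trivial equation b ≐ b.
Delete trivial equation b ≐ b.
Bind s := tup(true,b,tup(tup(true,h(m),h(true)),true,b)); substituting into the remaining equation gives: tup(h(tup(true,b,tup(tup(true,h(m),h(true)),true,b))),true,z) ≐ tup(x2,b,h(h(b))).
Decompose tup/3: h(tup(true,b,tup(tup(true,h(m),h(true)),true,b))) ≐ x2,  true ≐ b,  z ≐ h(h(b)).
Bind x2 := h(tup(true,b,tup(tup(true,h(m),h(true)),true,b))); no other remaining equation mentions x2.
Clash: constants true and b differ; no unifier exists.

FAIL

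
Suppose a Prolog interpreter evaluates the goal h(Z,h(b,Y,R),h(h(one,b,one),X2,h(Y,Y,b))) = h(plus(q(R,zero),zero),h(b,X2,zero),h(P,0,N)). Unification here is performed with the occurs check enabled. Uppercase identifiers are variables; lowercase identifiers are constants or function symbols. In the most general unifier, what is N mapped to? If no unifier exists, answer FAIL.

h(0,0,b)

Decompose h/3: Z = plus(q(R,zero),zero),  h(b,Y,R) = h(b,X2,zero),  h(h(one,b,one),X2,h(Y,Y,b)) = h(P,0,N).
Bind Z := plus(q(R,zero),zero); no other remaining equation mentions Z.
Decompose h/3: b = b,  Y = X2,  R = zero.
Delete trivial equation b = b.
Bind Y := X2; substituting into the one remaining equation that mentions Y gives: h(h(one,b,one),X2,h(X2,X2,b)) = h(P,0,N).
Bind R := zero; no other remaining equation mentions R. Substituting into the earlier binding gives Z := plus(q(zero,zero),zero).
Decompose h/3: h(one,b,one) = P,  X2 = 0,  h(X2,X2,b) = N.
Bind P := h(one,b,one); no other remaining equation mentions P.
Bind X2 := 0; substituting into the remaining equation gives: h(0,0,b) = N. Substituting into the earlier binding gives Y := 0.
Bind N := h(0,0,b).
MGU = { Z ↦ plus(q(zero,zero),zero), Y ↦ 0, R ↦ zero, P ↦ h(one,b,one), X2 ↦ 0, N ↦ h(0,0,b) }, so N ↦ h(0,0,b).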